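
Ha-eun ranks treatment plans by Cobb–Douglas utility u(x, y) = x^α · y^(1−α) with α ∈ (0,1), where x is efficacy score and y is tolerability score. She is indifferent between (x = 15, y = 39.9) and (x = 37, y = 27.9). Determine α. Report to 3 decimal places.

Indifference: 15^α · 39.9^(1−α) = 37^α · 27.9^(1−α).
Taking logs: α·ln 15 + (1−α)·ln 39.9 = α·ln 37 + (1−α)·ln 27.9, i.e. α·-0.902868 = (1−α)·-0.357750.
With A = -0.902868 and B = -0.357750: α·A = (1−α)·B, so α = B/(A+B) = -0.357750/-1.260618 ≈ 0.284.

α ≈ 0.284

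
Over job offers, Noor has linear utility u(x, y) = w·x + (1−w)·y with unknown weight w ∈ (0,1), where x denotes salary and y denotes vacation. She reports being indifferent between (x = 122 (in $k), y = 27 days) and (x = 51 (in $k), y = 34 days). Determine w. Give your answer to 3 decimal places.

u(122,27) = u(51,34) means w·122 + (1−w)·27 = w·51 + (1−w)·34.
Rearranging, 71·w − 7·(1−w) = 0.
The marginal rate of substitution is 7/71, so w = 7/(71+7) = 0.090.

w = 0.090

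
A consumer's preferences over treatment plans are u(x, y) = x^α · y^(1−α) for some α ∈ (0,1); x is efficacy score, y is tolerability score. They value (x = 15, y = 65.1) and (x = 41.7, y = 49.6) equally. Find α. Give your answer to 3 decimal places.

α ≈ 0.210

Indifference: 15^α · 65.1^(1−α) = 41.7^α · 49.6^(1−α).
Rearrange to (15/41.7)^α = (49.6/65.1)^(1−α) and take logs: α·-1.022451 = (1−α)·-0.271934.
Thus α·(-1.294385) = -0.271934, so α = -0.271934/-1.294385 ≈ 0.210.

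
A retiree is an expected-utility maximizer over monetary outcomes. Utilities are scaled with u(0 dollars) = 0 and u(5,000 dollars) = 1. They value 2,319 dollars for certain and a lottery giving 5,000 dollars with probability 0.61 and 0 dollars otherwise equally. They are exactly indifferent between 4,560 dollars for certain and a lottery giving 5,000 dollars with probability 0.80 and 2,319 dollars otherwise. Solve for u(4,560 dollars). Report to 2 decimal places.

The first gamble pins u(2,319 dollars): it must equal 0.61·1 + 0.39·0 = 0.61.
The second indifference gives u(4,560 dollars) = 0.80·u(5,000 dollars) + 0.20·u(2,319 dollars) = 0.80·1.00 + 0.20·0.61 = 0.9220.

0.92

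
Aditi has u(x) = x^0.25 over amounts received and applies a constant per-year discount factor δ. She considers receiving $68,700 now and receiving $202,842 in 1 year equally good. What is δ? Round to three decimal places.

δ ≈ 0.763

The payoff in 1 year is discounted by δ, so u(68700) = δ·u(202842) and δ = u(68700)/u(202842).
With u(x) = x^0.25: δ = 68700^0.25/202842^0.25 = (68700/202842)^0.25 = 0.76287.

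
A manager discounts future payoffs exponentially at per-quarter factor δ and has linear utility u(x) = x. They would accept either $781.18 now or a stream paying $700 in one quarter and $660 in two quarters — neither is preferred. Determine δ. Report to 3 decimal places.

The stream is worth 700δ + 660δ² today, so 700δ + 660δ² = 781.18.
So 660δ² + 700δ − 781.18 = 0.
The positive root is δ = [−700 + √(700² + 4·660·781.18)] / (2·660) = (−700 + 1597.597)/1320 ≈ 0.680.

δ ≈ 0.680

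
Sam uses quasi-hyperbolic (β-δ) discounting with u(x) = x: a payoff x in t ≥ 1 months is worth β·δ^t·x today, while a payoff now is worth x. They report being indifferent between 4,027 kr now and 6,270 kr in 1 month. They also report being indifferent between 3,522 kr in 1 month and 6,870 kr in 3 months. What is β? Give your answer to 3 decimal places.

β ≈ 0.897

From the later pair, β·δ^1·3522 = β·δ^3·6870; dividing through, δ^2 = 3522/6870 = 0.51266, so δ = 0.71601.
Now use the now-vs-future pair: 4027 = β·δ·6270 gives β = 4027/(0.71601·6270) ≈ 0.897.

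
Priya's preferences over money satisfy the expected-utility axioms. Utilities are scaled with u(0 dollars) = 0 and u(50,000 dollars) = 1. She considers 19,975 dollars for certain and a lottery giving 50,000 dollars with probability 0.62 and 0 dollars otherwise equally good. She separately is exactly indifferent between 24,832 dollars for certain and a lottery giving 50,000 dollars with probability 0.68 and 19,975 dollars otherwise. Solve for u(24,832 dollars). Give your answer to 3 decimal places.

0.878

The first gamble pins u(19,975 dollars): it must equal 0.62·1 + 0.38·0 = 0.62.
The second indifference gives u(24,832 dollars) = 0.68·u(50,000 dollars) + 0.32·u(19,975 dollars) = 0.68·1.00 + 0.32·0.62 = 0.8784.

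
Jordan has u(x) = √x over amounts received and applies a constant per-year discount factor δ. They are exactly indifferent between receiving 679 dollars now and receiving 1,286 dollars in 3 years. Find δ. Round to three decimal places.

The payoff in 3 years is discounted by δ^3, so u(679) = δ^3·u(1286) and δ^3 = u(679)/u(1286).
With u(x) = √x: δ^3 = √679/√1286 = √(679/1286) = 0.72663.
So δ = 0.72663^(1/3) ≈ 0.899.

δ ≈ 0.899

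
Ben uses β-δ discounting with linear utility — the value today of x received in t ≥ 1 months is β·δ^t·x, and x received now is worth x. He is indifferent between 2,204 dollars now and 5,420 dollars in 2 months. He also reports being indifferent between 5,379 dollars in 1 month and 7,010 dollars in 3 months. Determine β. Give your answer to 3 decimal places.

β ≈ 0.530

The second indifference involves only future payoffs, so β cancels: β·δ^1·5379 = β·δ^3·7010, giving δ^2 = 5379/7010 = 0.76733, so δ = 0.87598.
Now use the now-vs-future pair: 2204 = β·δ^2·5420 gives β = 2204/(0.76733·5420) ≈ 0.530.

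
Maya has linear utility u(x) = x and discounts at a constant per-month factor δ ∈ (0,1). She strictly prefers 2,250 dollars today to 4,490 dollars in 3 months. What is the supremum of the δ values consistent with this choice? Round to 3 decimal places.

Comparing present values: 2250 > δ^3·4490.
Dividing by 4490: δ^3 < 0.50111. Both sides are positive, so the cube root keeps the direction.
δ < (2250/4490)^(1/3) ≈ 0.794.

δ < 0.794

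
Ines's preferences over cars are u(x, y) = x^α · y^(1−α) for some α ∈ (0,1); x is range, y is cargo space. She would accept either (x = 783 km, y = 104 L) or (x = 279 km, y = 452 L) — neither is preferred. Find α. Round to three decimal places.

α ≈ 0.587

Indifference: 783^α · 104^(1−α) = 279^α · 452^(1−α).
(783/279)^α = (452/104)^(1−α); take logs: α·ln(783/279) = (1−α)·ln(452/104), i.e. α·1.031921 = (1−α)·1.469291.
Thus α·(2.501212) = 1.469291, so α = 1.469291/2.501212 ≈ 0.587.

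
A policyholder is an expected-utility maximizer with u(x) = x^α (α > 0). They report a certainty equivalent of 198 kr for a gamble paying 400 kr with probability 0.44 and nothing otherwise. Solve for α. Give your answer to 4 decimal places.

α ≈ 1.1675

Since u(0) = 0, the lottery's EU is 0.44·400^α.
Equating: 198^α = 0.44·400^α, i.e. 0.4950^α = 0.44.
Take logs: α = ln 0.44 / ln(198/400) ≈ 1.167496.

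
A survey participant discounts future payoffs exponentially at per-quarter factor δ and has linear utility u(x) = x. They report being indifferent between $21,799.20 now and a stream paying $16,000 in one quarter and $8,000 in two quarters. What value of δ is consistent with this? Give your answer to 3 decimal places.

δ ≈ 0.930

Present value of the stream is 16000·δ + 8000·δ². Indifference gives 16000δ + 8000δ² = 21799.20.
So 8000δ² + 16000δ − 21799.20 = 0.
By the quadratic formula (taking the positive root), δ = (−16000 + √953574400.00) / 16000 ≈ 0.930.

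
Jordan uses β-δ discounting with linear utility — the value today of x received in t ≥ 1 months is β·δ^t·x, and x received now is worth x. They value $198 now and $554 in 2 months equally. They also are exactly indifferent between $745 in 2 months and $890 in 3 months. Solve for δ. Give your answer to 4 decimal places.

Both payoffs in the second observation are in the future, so β drops out: δ^2·745 = δ^3·890 ⇒ δ = 745/890 = 0.83708.

δ ≈ 0.8371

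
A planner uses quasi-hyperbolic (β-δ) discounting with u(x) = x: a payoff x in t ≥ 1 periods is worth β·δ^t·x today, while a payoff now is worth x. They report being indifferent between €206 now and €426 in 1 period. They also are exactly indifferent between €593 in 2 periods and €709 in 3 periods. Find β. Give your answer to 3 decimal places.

β ≈ 0.578

Both payoffs in the second observation are in the future, so β drops out: δ^2·593 = δ^3·709 ⇒ δ = 593/709 = 0.83639.
Substituting δ into 206 = β·δ·426: β = 206/(356.302) ≈ 0.578.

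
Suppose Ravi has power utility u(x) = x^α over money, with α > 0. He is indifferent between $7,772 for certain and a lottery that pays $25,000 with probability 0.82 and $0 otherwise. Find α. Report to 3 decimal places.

Since u(0) = 0, the lottery's EU is 0.82·25000^α.
Indifference: 7772^α = 0.82·25000^α, so (7772/25000)^α = 0.82.
Take logs: α = ln 0.82 / ln(7772/25000) ≈ 0.16986.

α ≈ 0.170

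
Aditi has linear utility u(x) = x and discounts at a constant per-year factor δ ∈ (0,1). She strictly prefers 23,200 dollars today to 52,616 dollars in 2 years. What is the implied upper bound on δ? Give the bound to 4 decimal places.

Under u(x) = x this choice says 23200 > δ^2·52616.
Hence δ^2 < 23200/52616 = 0.44093, and x ↦ x^(1/2) is increasing on (0,∞).
δ < (23200/52616)^(1/2) ≈ 0.6640.

δ < 0.6640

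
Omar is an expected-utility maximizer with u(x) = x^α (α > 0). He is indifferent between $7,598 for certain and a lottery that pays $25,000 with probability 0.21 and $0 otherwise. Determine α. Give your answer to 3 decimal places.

α ≈ 1.310

The lottery's expected utility is 0.21·u(25000) + 0.79·u(0) = 0.21·25000^α (since u(0) = 0 for α > 0).
Indifference: 7598^α = 0.21·25000^α, so (7598/25000)^α = 0.21.
α = ln(0.21) / ln(7598/25000) = -1.560648/-1.190991 ≈ 1.310.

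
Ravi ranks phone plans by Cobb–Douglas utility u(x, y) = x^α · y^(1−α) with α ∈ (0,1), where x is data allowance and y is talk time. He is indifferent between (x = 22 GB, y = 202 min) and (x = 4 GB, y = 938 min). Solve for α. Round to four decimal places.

The Cobb–Douglas utilities coincide, so 22^α·202^(1−α) = 4^α·938^(1−α).
(22/4)^α = (938/202)^(1−α); take logs: α·ln(22/4) = (1−α)·ln(938/202), i.e. α·1.7047481 = (1−α)·1.5354823.
So α/(1−α) = (1.5354823)/(1.7047481) = 0.9007092, and α = 0.9007092/1.9007092 ≈ 0.4739.

α ≈ 0.4739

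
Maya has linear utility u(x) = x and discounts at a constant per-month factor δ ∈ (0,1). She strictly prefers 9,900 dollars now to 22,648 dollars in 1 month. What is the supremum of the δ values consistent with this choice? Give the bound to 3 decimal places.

δ < 0.437

Under u(x) = x this choice says 9900 > δ·22648.
So δ < 9900/22648 = 0.43712.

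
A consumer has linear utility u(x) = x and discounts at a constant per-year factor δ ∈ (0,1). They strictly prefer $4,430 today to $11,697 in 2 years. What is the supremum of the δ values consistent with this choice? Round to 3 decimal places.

δ < 0.615

The preference means 4430 > δ^2·11697.
So δ^2 < 4430/11697 = 0.37873; taking the square root of both positive sides preserves the inequality.
δ < (4430/11697)^(1/2) ≈ 0.615.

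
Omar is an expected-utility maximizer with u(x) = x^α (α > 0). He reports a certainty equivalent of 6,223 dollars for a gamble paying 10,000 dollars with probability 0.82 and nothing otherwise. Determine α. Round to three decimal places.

EU(lottery) = 0.82·10000^α + 0.18·0 = 0.82·10000^α.
Equating: 6223^α = 0.82·10000^α, i.e. 0.6223^α = 0.82.
α = ln(0.82) / ln(6223/10000) = -0.198451/-0.474333 ≈ 0.418.

α ≈ 0.418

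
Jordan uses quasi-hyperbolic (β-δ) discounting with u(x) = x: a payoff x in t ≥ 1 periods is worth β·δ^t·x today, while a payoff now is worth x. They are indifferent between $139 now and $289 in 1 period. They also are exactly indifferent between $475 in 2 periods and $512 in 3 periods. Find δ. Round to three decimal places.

The second indifference involves only future payoffs, so β cancels: β·δ^2·475 = β·δ^3·512, giving δ = 475/512 = 0.92773.

δ ≈ 0.928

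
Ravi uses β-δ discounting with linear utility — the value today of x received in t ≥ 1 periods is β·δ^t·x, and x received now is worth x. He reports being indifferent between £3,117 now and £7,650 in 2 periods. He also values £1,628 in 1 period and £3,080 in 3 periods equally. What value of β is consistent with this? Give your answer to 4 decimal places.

The second indifference involves only future payoffs, so β cancels: β·δ^1·1628 = β·δ^3·3080, giving δ^2 = 1628/3080 = 0.52857, so δ = 0.72703.
Now use the now-vs-future pair: 3117 = β·δ^2·7650 gives β = 3117/(0.52857·7650) ≈ 0.7709.

β ≈ 0.7709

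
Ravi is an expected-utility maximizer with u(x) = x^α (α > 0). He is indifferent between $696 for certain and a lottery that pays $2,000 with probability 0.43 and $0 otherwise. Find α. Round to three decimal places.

Since u(0) = 0, the lottery's EU is 0.43·2000^α.
Indifference: 696^α = 0.43·2000^α, so (696/2000)^α = 0.43.
Taking logs: α·ln(696/2000) = ln(0.43), so α = -0.843970 / -1.055553 ≈ 0.800.

α ≈ 0.800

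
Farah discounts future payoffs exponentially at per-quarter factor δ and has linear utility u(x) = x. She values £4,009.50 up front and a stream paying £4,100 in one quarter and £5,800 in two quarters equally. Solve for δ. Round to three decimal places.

The stream is worth 4100δ + 5800δ² today, so 4100δ + 5800δ² = 4009.50.
That is, 5800δ² + 4100δ − 4009.50 = 0, a quadratic in δ.
By the quadratic formula (taking the positive root), δ = (−4100 + √109830400.00) / 11600 ≈ 0.550.

δ ≈ 0.550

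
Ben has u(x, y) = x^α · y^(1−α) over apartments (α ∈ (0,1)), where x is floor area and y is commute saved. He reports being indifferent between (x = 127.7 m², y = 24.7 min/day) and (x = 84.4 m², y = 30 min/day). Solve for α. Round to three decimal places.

α ≈ 0.319

Set the two utilities equal: 127.7^α·24.7^(1−α) = 84.4^α·30^(1−α).
Rearrange to (127.7/84.4)^α = (30/24.7)^(1−α) and take logs: α·0.414116 = (1−α)·0.194394.
Thus α·(0.608510) = 0.194394, so α = 0.194394/0.608510 ≈ 0.319.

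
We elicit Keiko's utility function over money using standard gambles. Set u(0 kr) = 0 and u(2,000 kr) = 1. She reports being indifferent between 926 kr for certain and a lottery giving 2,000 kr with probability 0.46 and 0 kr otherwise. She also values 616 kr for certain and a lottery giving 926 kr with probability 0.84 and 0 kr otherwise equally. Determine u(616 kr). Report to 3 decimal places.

From the first indifference, u(926 kr) = 0.46·u(2,000 kr) + 0.54·u(0 kr) = 0.46·1 + 0.54·0 = 0.46.
Chaining: u(616 kr) = 0.84·0.46 + 0.16·0.00 = 0.3864.

0.386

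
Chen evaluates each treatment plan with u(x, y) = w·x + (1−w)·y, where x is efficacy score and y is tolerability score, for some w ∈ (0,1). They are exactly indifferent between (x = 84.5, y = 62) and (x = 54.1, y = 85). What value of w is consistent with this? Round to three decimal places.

w = 0.431

u(84.5,62) = u(54.1,85) means w·84.5 + (1−w)·62 = w·54.1 + (1−w)·85.
Collecting terms: w·30.4 = (1−w)·23.
So w/(1−w) = 23/30.4 = 0.7566, giving w = 23/(30.4+23) = 0.431.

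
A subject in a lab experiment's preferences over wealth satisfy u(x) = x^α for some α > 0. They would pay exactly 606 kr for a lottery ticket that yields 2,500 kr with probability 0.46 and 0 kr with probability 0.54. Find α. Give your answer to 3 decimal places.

Since u(0) = 0, the lottery's EU is 0.46·2500^α.
Setting u(606) equal to that: 606^α = 0.46·2500^α ⇒ (606/2500)^α = 0.46.
α = ln(0.46) / ln(606/2500) = -0.776529/-1.417166 ≈ 0.548.

α ≈ 0.548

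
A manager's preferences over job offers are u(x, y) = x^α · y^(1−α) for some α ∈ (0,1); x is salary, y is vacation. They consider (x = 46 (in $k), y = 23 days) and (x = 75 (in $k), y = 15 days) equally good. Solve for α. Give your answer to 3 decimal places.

α ≈ 0.466

Indifference: 46^α · 23^(1−α) = 75^α · 15^(1−α).
Taking logs: α·ln 46 + (1−α)·ln 23 = α·ln 75 + (1−α)·ln 15, i.e. α·-0.488847 = (1−α)·-0.427444.
With A = -0.488847 and B = -0.427444: α·A = (1−α)·B, so α = B/(A+B) = -0.427444/-0.916291 ≈ 0.466.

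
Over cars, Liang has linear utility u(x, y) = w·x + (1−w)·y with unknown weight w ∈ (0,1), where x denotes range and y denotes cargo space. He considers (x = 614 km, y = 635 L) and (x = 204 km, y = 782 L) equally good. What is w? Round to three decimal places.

Indifference: w·614 + (1−w)·635 = w·204 + (1−w)·782.
Rearranging, 410·w − 147·(1−w) = 0.
So w/(1−w) = 147/410 = 0.3585, giving w = 147/(410+147) = 0.264.

w = 0.264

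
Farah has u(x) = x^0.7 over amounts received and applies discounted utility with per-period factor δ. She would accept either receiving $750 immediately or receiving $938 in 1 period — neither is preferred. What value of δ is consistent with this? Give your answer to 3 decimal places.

δ ≈ 0.855

Indifference means u(750) = δ · u(938), so δ = u(750)/u(938).
With u(x) = x^0.7: δ = 750^0.7/938^0.7 = (750/938)^0.7 = 0.85507.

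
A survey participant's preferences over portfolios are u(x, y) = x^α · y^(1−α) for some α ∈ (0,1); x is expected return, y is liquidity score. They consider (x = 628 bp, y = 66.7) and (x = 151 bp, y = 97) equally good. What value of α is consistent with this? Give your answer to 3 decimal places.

The Cobb–Douglas utilities coincide, so 628^α·66.7^(1−α) = 151^α·97^(1−α).
Taking logs: α·ln 628 + (1−α)·ln 66.7 = α·ln 151 + (1−α)·ln 97, i.e. α·1.425260 = (1−α)·0.374506.
With A = 1.425260 and B = 0.374506: α·A = (1−α)·B, so α = B/(A+B) = 0.374506/1.799766 ≈ 0.208.

α ≈ 0.208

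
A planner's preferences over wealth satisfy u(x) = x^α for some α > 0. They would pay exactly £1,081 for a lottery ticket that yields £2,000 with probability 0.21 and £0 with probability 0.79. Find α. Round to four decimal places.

Since u(0) = 0, the lottery's EU is 0.21·2000^α.
Equating: 1081^α = 0.21·2000^α, i.e. 0.5405^α = 0.21.
Taking logs: α·ln(1081/2000) = ln(0.21), so α = -1.5606477 / -0.6152606 ≈ 2.5366.

α ≈ 2.5366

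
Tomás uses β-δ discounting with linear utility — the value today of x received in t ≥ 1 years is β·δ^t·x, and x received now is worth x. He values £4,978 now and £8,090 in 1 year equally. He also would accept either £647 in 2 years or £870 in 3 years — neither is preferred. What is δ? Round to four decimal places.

δ ≈ 0.7437

The second indifference involves only future payoffs, so β cancels: β·δ^2·647 = β·δ^3·870, giving δ = 647/870 = 0.74368.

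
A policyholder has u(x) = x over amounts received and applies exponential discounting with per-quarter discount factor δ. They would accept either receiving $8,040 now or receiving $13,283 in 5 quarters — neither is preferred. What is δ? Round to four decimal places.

δ ≈ 0.9045

Indifference means u(8040) = δ^5 · u(13283), so δ^5 = u(8040)/u(13283).
With u(x) = x: δ^5 = 8040/13283 = 0.60528.
Hence δ = (0.60528)^(1/5) = 0.904465.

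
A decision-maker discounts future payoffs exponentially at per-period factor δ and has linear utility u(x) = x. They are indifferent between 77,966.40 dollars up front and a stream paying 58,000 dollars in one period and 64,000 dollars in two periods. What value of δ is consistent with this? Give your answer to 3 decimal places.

δ ≈ 0.740

The stream is worth 58000δ + 64000δ² today, so 58000δ + 64000δ² = 77966.40.
That is, 64000δ² + 58000δ − 77966.40 = 0, a quadratic in δ.
δ = (−58000 + √(58000² + 4·64000·77966.40)) / (2·64000) = (−58000 + √23323398400.00) / 128000 ≈ 0.740.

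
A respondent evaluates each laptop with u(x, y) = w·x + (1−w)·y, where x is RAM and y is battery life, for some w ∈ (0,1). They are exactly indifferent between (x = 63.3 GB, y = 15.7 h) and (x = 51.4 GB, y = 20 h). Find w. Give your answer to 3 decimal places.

Equating utilities: w·63.3 + (1−w)·15.7 = w·51.4 + (1−w)·20.
w·(63.3−51.4) = (1−w)·(20−15.7), i.e. w·11.9 = (1−w)·4.3.
Hence w = 4.3/(11.9+4.3) = 4.3/16.2 = 0.265.

w = 0.265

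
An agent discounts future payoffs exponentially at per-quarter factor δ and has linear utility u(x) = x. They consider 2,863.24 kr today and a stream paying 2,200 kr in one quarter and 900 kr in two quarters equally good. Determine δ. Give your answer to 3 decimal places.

δ ≈ 0.940

Present value of the stream is 2200·δ + 900·δ². Indifference gives 2200δ + 900δ² = 2863.24.
That is, 900δ² + 2200δ − 2863.24 = 0, a quadratic in δ.
By the quadratic formula (taking the positive root), δ = (−2200 + √15147664.00) / 1800 ≈ 0.940.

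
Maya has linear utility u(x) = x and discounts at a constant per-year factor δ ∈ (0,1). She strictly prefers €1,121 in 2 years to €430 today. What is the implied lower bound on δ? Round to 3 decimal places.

δ > 0.619

Under u(x) = x this choice says 430 < δ^2·1121.
So δ^2 > 430/1121 = 0.38359; taking the square root of both positive sides preserves the inequality.
δ > (430/1121)^(1/2) ≈ 0.619.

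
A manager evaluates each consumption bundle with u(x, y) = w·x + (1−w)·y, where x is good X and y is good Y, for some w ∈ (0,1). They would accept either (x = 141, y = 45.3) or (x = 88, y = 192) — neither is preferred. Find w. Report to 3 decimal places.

Indifference: w·141 + (1−w)·45.3 = w·88 + (1−w)·192.
Collecting terms: w·53 = (1−w)·146.7.
So w/(1−w) = 146.7/53 = 2.7679, giving w = 146.7/(53+146.7) = 0.735.

w = 0.735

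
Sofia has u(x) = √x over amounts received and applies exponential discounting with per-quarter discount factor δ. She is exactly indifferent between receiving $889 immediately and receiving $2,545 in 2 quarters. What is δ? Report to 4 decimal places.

Indifference means u(889) = δ^2 · u(2545), so δ^2 = u(889)/u(2545).
Since u(x) = √x, δ^2 = √(889/2545) = 0.59103.
Hence δ = (0.59103)^(1/2) = 0.768783.

δ ≈ 0.7688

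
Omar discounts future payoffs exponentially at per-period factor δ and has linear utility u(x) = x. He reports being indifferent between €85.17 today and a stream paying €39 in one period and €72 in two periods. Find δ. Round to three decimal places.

Present value of the stream is 39·δ + 72·δ². Indifference gives 39δ + 72δ² = 85.17.
That is, 72δ² + 39δ − 85.17 = 0, a quadratic in δ.
By the quadratic formula (taking the positive root), δ = (−39 + √26049.96) / 144 ≈ 0.850.

δ ≈ 0.850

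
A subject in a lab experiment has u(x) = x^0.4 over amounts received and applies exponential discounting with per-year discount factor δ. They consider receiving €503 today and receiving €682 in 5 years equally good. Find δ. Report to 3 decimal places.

δ ≈ 0.976

Indifference means u(503) = δ^5 · u(682), so δ^5 = u(503)/u(682).
With u(x) = x^0.4: δ^5 = 503^0.4/682^0.4 = (503/682)^0.4 = 0.88535.
Hence δ = (0.88535)^(1/5) = 0.97594.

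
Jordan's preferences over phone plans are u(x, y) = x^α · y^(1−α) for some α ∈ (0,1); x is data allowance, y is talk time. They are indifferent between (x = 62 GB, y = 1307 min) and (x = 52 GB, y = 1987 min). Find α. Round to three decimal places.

Indifference: 62^α · 1307^(1−α) = 52^α · 1987^(1−α).
Taking logs: α·ln 62 + (1−α)·ln 1307 = α·ln 52 + (1−α)·ln 1987, i.e. α·0.175891 = (1−α)·0.418892.
So α/(1−α) = (0.418892)/(0.175891) = 2.381543, and α = 2.381543/3.381543 ≈ 0.704.

α ≈ 0.704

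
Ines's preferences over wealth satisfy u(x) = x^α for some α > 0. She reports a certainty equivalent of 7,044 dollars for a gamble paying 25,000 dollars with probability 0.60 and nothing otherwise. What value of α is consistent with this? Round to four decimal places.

EU(lottery) = 0.60·25000^α + 0.40·0 = 0.60·25000^α.
Indifference: 7044^α = 0.60·25000^α, so (7044/25000)^α = 0.60.
α = ln(0.60) / ln(7044/25000) = -0.5108256/-1.2666996 ≈ 0.4033.

α ≈ 0.4033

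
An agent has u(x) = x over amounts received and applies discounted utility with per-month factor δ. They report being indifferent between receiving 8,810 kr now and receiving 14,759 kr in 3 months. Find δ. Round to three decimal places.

δ ≈ 0.842

Indifference means u(8810) = δ^3 · u(14759), so δ^3 = u(8810)/u(14759).
With u(x) = x: δ^3 = 8810/14759 = 0.59692.
Taking the cube root: δ = 0.59692^(1/3) ≈ 0.842.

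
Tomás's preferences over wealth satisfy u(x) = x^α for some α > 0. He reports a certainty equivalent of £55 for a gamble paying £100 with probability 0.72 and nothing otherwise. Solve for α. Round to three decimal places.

The lottery's expected utility is 0.72·u(100) + 0.28·u(0) = 0.72·100^α (since u(0) = 0 for α > 0).
Setting u(55) equal to that: 55^α = 0.72·100^α ⇒ (55/100)^α = 0.72.
Taking logs: α·ln(55/100) = ln(0.72), so α = -0.328504 / -0.597837 ≈ 0.549.

α ≈ 0.549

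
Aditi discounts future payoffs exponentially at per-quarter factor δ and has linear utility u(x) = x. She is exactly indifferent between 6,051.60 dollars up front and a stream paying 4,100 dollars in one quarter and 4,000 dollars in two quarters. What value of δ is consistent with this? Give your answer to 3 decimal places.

Equating present values: 6051.60 = 4100δ + 4000δ².
Rearranged: 4000δ² + 4100δ − 6051.60 = 0.
The positive root is δ = [−4100 + √(4100² + 4·4000·6051.60)] / (2·4000) = (−4100 + 10660.000)/8000 ≈ 0.820.

δ ≈ 0.820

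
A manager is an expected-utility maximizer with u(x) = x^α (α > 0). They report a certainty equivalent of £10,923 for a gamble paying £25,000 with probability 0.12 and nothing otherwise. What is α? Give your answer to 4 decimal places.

The lottery's expected utility is 0.12·u(25000) + 0.88·u(0) = 0.12·25000^α (since u(0) = 0 for α > 0).
Indifference: 10923^α = 0.12·25000^α, so (10923/25000)^α = 0.12.
α = ln(0.12) / ln(10923/25000) = -2.1202635/-0.8280052 ≈ 2.5607.

α ≈ 2.5607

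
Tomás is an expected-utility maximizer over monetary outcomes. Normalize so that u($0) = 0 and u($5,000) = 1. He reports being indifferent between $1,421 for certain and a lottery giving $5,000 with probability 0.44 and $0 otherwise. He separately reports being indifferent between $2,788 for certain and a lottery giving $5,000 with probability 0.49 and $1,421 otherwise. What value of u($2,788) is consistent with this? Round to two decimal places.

0.71

From the first indifference, u($1,421) = 0.44·u($5,000) + 0.56·u($0) = 0.44·1 + 0.56·0 = 0.44.
Chaining: u($2,788) = 0.49·1.00 + 0.51·0.44 = 0.7144.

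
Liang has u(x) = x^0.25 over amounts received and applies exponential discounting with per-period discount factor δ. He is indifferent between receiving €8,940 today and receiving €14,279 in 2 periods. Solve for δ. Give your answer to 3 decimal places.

The payoff in 2 periods is discounted by δ^2, so u(8940) = δ^2·u(14279) and δ^2 = u(8940)/u(14279).
Since u(x) = x^0.25, δ^2 = (8940/14279)^0.25 = 0.62609^0.25 = 0.88953.
So δ = 0.88953^(1/2) ≈ 0.943.

δ ≈ 0.943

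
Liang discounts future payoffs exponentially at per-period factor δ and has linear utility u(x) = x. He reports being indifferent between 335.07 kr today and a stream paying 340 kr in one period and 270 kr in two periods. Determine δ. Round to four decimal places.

Present value of the stream is 340·δ + 270·δ². Indifference gives 340δ + 270δ² = 335.07.
Rearranged: 270δ² + 340δ − 335.07 = 0.
By the quadratic formula (taking the positive root), δ = (−340 + √477475.60) / 540 ≈ 0.6500.

δ ≈ 0.6500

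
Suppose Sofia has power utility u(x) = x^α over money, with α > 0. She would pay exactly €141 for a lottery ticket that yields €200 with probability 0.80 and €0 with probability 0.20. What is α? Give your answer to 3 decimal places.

α ≈ 0.638

EU(lottery) = 0.80·200^α + 0.20·0 = 0.80·200^α.
Setting u(141) equal to that: 141^α = 0.80·200^α ⇒ (141/200)^α = 0.80.
Take logs: α = ln 0.80 / ln(141/200) ≈ 0.63836.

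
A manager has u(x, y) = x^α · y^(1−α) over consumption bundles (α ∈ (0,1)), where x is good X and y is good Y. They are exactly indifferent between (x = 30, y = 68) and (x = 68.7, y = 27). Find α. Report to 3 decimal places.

The Cobb–Douglas utilities coincide, so 30^α·68^(1−α) = 68.7^α·27^(1−α).
Rearrange to (30/68.7)^α = (27/68)^(1−α) and take logs: α·-0.828552 = (1−α)·-0.923671.
With A = -0.828552 and B = -0.923671: α·A = (1−α)·B, so α = B/(A+B) = -0.923671/-1.752223 ≈ 0.527.

α ≈ 0.527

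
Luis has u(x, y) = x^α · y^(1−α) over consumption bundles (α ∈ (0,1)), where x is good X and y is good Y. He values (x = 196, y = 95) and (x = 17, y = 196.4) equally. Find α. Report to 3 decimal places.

α ≈ 0.229

Indifference: 196^α · 95^(1−α) = 17^α · 196.4^(1−α).
Rearrange to (196/17)^α = (196.4/95)^(1−α) and take logs: α·2.444901 = (1−α)·0.726277.
With A = 2.444901 and B = 0.726277: α·A = (1−α)·B, so α = B/(A+B) = 0.726277/3.171178 ≈ 0.229.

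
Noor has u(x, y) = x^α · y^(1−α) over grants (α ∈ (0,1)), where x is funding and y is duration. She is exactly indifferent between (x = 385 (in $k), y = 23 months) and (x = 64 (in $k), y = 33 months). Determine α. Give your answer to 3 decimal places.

α ≈ 0.167

The Cobb–Douglas utilities coincide, so 385^α·23^(1−α) = 64^α·33^(1−α).
Taking logs: α·ln 385 + (1−α)·ln 23 = α·ln 64 + (1−α)·ln 33, i.e. α·1.794360 = (1−α)·0.361013.
So α/(1−α) = (0.361013)/(1.794360) = 0.201193, and α = 0.201193/1.201193 ≈ 0.167.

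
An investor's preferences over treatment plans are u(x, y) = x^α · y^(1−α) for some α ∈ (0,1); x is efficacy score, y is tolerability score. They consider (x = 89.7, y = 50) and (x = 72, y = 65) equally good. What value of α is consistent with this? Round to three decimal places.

The Cobb–Douglas utilities coincide, so 89.7^α·50^(1−α) = 72^α·65^(1−α).
Taking logs: α·ln 89.7 + (1−α)·ln 50 = α·ln 72 + (1−α)·ln 65, i.e. α·0.219805 = (1−α)·0.262364.
With A = 0.219805 and B = 0.262364: α·A = (1−α)·B, so α = B/(A+B) = 0.262364/0.482169 ≈ 0.544.

α ≈ 0.544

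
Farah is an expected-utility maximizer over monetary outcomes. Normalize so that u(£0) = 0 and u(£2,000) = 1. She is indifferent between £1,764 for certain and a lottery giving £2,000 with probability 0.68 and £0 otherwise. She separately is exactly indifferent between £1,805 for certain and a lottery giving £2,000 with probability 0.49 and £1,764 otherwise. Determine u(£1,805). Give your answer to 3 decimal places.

From the first indifference, u(£1,764) = 0.68·u(£2,000) + 0.32·u(£0) = 0.68·1 + 0.32·0 = 0.68.
Chaining: u(£1,805) = 0.49·1.00 + 0.51·0.68 = 0.8368.

0.837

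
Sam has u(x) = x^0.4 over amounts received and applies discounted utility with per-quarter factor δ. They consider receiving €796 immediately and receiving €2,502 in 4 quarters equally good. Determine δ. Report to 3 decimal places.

δ ≈ 0.892

The payoff in 4 quarters is discounted by δ^4, so u(796) = δ^4·u(2502) and δ^4 = u(796)/u(2502).
Since u(x) = x^0.4, δ^4 = (796/2502)^0.4 = 0.31815^0.4 = 0.63249.
Taking the 4th root: δ = 0.63249^(1/4) ≈ 0.892.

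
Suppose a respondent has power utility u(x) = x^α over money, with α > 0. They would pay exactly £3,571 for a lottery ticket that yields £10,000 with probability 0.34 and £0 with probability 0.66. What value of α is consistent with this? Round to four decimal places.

Since u(0) = 0, the lottery's EU is 0.34·10000^α.
Setting u(3571) equal to that: 3571^α = 0.34·10000^α ⇒ (3571/10000)^α = 0.34.
Taking logs: α·ln(3571/10000) = ln(0.34), so α = -1.0788097 / -1.0297394 ≈ 1.0477.

α ≈ 1.0477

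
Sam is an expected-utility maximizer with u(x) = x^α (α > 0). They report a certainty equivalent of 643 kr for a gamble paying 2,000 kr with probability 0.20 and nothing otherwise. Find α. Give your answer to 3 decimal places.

Since u(0) = 0, the lottery's EU is 0.20·2000^α.
Equating: 643^α = 0.20·2000^α, i.e. 0.3215^α = 0.20.
Take logs: α = ln 0.20 / ln(643/2000) ≈ 1.41831.

α ≈ 1.418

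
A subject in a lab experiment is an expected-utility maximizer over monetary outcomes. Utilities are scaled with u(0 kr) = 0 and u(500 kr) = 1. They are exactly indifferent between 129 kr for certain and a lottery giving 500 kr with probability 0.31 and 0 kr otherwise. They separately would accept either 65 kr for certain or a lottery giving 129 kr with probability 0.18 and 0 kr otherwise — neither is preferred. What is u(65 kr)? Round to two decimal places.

0.06

First, u(129 kr) = 0.31·u(500 kr) + 0.69·u(0 kr) = 0.31.
Then u(65 kr) = 0.18·u(129 kr) + 0.82·u(0 kr) = 0.18·0.31 + 0.82·0.00 = 0.0558.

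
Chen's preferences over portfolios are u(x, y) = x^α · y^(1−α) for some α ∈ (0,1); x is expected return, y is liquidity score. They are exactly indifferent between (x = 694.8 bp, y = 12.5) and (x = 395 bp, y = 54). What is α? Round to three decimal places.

α ≈ 0.722

Indifference: 694.8^α · 12.5^(1−α) = 395^α · 54^(1−α).
(694.8/395)^α = (54/12.5)^(1−α); take logs: α·ln(694.8/395) = (1−α)·ln(54/12.5), i.e. α·0.564738 = (1−α)·1.463255.
So α/(1−α) = (1.463255)/(0.564738) = 2.591033, and α = 2.591033/3.591033 ≈ 0.722.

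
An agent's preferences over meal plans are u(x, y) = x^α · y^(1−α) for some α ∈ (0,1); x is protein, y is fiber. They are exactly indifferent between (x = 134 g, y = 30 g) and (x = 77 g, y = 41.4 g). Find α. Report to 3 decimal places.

α ≈ 0.368

Set the two utilities equal: 134^α·30^(1−α) = 77^α·41.4^(1−α).
(134/77)^α = (41.4/30)^(1−α); take logs: α·ln(134/77) = (1−α)·ln(41.4/30), i.e. α·0.554034 = (1−α)·0.322083.
With A = 0.554034 and B = 0.322083: α·A = (1−α)·B, so α = B/(A+B) = 0.322083/0.876117 ≈ 0.368.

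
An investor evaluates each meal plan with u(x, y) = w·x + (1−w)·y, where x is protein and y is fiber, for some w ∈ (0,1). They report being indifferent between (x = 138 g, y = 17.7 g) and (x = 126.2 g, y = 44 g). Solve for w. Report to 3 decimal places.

w = 0.690

Indifference: w·138 + (1−w)·17.7 = w·126.2 + (1−w)·44.
w·(138−126.2) = (1−w)·(44−17.7), i.e. w·11.8 = (1−w)·26.3.
The marginal rate of substitution is 26.3/11.8, so w = 26.3/(11.8+26.3) = 0.690.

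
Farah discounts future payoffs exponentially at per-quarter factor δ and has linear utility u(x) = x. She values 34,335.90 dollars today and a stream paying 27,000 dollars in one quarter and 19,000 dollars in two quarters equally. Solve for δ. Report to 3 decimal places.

The stream is worth 27000δ + 19000δ² today, so 27000δ + 19000δ² = 34335.90.
That is, 19000δ² + 27000δ − 34335.90 = 0, a quadratic in δ.
The positive root is δ = [−27000 + √(27000² + 4·19000·34335.90)] / (2·19000) = (−27000 + 57780.000)/38000 ≈ 0.810.

δ ≈ 0.810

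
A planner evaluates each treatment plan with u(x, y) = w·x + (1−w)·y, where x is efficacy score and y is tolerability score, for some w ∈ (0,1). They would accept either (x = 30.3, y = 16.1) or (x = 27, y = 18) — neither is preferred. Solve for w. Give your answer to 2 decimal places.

w = 0.37

u(30.3,16.1) = u(27,18) means w·30.3 + (1−w)·16.1 = w·27 + (1−w)·18.
w·(30.3−27) = (1−w)·(18−16.1), i.e. w·3.3 = (1−w)·1.9.
So w/(1−w) = 1.9/3.3 = 0.5758, giving w = 1.9/(3.3+1.9) = 0.37.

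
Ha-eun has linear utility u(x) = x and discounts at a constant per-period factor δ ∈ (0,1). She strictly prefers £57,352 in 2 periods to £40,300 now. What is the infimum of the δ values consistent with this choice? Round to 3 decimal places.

δ > 0.838

The preference means 40300 < δ^2·57352.
Dividing by 57352: δ^2 > 0.70268. Both sides are positive, so the square root keeps the direction.
δ > (40300/57352)^(1/2) ≈ 0.838.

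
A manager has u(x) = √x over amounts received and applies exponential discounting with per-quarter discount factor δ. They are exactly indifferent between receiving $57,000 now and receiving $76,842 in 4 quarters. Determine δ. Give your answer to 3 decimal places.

The payoff in 4 quarters is discounted by δ^4, so u(57000) = δ^4·u(76842) and δ^4 = u(57000)/u(76842).
With u(x) = √x: δ^4 = √57000/√76842 = √(57000/76842) = 0.86127.
Hence δ = (0.86127)^(1/4) = 0.96335.

δ ≈ 0.963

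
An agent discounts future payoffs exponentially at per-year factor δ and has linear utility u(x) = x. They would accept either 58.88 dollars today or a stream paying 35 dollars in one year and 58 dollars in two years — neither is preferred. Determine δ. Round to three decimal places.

δ ≈ 0.750

The stream is worth 35δ + 58δ² today, so 35δ + 58δ² = 58.88.
Rearranged: 58δ² + 35δ − 58.88 = 0.
The positive root is δ = [−35 + √(35² + 4·58·58.88)] / (2·58) = (−35 + 122.005)/116 ≈ 0.750.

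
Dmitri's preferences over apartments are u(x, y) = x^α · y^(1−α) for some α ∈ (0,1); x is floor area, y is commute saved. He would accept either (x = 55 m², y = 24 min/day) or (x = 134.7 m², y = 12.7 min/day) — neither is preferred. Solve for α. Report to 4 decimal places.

Indifference: 55^α · 24^(1−α) = 134.7^α · 12.7^(1−α).
Taking logs: α·ln 55 + (1−α)·ln 24 = α·ln 134.7 + (1−α)·ln 12.7, i.e. α·-0.8957169 = (1−α)·-0.6364518.
So α/(1−α) = (-0.6364518)/(-0.8957169) = 0.7105502, and α = 0.7105502/1.7105502 ≈ 0.4154.

α ≈ 0.4154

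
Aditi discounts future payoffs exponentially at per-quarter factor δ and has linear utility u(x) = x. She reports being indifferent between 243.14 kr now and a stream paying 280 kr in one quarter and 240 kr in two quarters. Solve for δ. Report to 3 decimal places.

Present value of the stream is 280·δ + 240·δ². Indifference gives 280δ + 240δ² = 243.14.
Rearranged: 240δ² + 280δ − 243.14 = 0.
By the quadratic formula (taking the positive root), δ = (−280 + √311814.40) / 480 ≈ 0.580.

δ ≈ 0.580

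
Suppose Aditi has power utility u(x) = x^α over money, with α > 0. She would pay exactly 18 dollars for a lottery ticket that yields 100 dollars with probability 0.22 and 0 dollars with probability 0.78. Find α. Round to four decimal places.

Since u(0) = 0, the lottery's EU is 0.22·100^α.
Equating: 18^α = 0.22·100^α, i.e. 0.1800^α = 0.22.
α = ln(0.22) / ln(18/100) = -1.5141277/-1.7147984 ≈ 0.8830.

α ≈ 0.8830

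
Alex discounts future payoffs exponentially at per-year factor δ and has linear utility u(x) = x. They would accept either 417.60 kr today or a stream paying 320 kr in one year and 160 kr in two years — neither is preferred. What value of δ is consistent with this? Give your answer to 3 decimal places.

Present value of the stream is 320·δ + 160·δ². Indifference gives 320δ + 160δ² = 417.60.
So 160δ² + 320δ − 417.60 = 0.
δ = (−320 + √(320² + 4·160·417.60)) / (2·160) = (−320 + √369664.00) / 320 ≈ 0.900.

δ ≈ 0.900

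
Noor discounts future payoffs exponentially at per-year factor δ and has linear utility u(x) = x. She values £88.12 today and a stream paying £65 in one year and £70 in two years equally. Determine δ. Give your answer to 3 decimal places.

δ ≈ 0.750

The stream is worth 65δ + 70δ² today, so 65δ + 70δ² = 88.12.
That is, 70δ² + 65δ − 88.12 = 0, a quadratic in δ.
By the quadratic formula (taking the positive root), δ = (−65 + √28898.60) / 140 ≈ 0.750.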